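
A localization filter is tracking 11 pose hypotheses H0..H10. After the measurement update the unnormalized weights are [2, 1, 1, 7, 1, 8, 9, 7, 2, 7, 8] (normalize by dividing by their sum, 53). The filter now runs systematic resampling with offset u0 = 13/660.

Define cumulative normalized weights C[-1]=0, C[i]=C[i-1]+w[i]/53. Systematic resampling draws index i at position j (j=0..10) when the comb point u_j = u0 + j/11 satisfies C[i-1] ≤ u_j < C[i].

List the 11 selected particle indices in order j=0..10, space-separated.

C = [2/53, 3/53, 4/53, 11/53, 12/53, 20/53, 29/53, 36/53, 38/53, 45/53, 1]
j=0: u_0=13/660 ∈ [0, 2/53) → index 0
j=1: u_1=73/660 ∈ [4/53, 11/53) → index 3
j=2: u_2=133/660 ∈ [4/53, 11/53) → index 3
j=3: u_3=193/660 ∈ [12/53, 20/53) → index 5
j=4: u_4=23/60 ∈ [20/53, 29/53) → index 6
j=5: u_5=313/660 ∈ [20/53, 29/53) → index 6
j=6: u_6=373/660 ∈ [29/53, 36/53) → index 7
j=7: u_7=433/660 ∈ [29/53, 36/53) → index 7
j=8: u_8=493/660 ∈ [38/53, 45/53) → index 9
j=9: u_9=553/660 ∈ [38/53, 45/53) → index 9
j=10: u_10=613/660 ∈ [45/53, 1) → index 10

0 3 3 5 6 6 7 7 9 9 10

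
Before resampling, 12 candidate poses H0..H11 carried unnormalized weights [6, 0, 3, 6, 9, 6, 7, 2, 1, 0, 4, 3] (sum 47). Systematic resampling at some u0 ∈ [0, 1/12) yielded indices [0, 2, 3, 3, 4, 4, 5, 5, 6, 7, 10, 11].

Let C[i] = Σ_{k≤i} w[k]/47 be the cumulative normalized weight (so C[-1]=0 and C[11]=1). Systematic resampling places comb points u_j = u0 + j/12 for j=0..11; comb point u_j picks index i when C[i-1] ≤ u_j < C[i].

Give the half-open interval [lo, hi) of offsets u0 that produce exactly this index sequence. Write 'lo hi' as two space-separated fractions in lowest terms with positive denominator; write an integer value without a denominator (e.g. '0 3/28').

C = [6/47, 6/47, 9/47, 15/47, 24/47, 30/47, 37/47, 39/47, 40/47, 40/47, 44/47, 1]
j=0 picked index 0: u0 ∈ [0, 6/47)
j=1 picked index 2: u0 ∈ [25/564, 61/564)
j=2 picked index 3: u0 ∈ [7/282, 43/282)
j=3 picked index 3: u0 ∈ [-11/188, 13/188)
j=4 picked index 4: u0 ∈ [-2/141, 25/141)
j=5 picked index 4: u0 ∈ [-55/564, 53/564)
j=6 picked index 5: u0 ∈ [1/94, 13/94)
j=7 picked index 5: u0 ∈ [-41/564, 31/564)
j=8 picked index 6: u0 ∈ [-4/141, 17/141)
j=9 picked index 7: u0 ∈ [7/188, 15/188)
j=10 picked index 10: u0 ∈ [5/282, 29/282)
j=11 picked index 11: u0 ∈ [11/564, 1/12)
intersection: [25/564, 31/564)

25/564 31/564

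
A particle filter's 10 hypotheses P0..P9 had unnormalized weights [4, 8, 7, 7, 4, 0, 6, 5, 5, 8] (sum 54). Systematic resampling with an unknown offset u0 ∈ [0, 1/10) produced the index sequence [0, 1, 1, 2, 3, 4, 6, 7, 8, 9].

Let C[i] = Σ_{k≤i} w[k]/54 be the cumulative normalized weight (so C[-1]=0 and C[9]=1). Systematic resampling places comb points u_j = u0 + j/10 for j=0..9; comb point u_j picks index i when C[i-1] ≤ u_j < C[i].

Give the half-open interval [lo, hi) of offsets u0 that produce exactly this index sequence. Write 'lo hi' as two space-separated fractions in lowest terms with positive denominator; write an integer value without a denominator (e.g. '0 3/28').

C = [2/27, 2/9, 19/54, 13/27, 5/9, 5/9, 2/3, 41/54, 23/27, 1]
j=0 picked index 0: u0 ∈ [0, 2/27)
j=1 picked index 1: u0 ∈ [-7/270, 11/90)
j=2 picked index 1: u0 ∈ [-17/135, 1/45)
j=3 picked index 2: u0 ∈ [-7/90, 7/135)
j=4 picked index 3: u0 ∈ [-13/270, 11/135)
j=5 picked index 4: u0 ∈ [-1/54, 1/18)
j=6 picked index 6: u0 ∈ [-2/45, 1/15)
j=7 picked index 7: u0 ∈ [-1/30, 8/135)
j=8 picked index 8: u0 ∈ [-11/270, 7/135)
j=9 picked index 9: u0 ∈ [-13/270, 1/10)
intersection: [0, 1/45)

0 1/45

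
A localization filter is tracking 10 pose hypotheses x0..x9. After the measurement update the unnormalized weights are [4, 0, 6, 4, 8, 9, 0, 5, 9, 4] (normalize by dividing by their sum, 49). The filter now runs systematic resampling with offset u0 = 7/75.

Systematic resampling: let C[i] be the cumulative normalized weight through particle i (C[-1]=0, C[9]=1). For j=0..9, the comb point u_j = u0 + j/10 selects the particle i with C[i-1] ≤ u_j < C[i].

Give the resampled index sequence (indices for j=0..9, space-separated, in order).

C = [4/49, 4/49, 10/49, 2/7, 22/49, 31/49, 31/49, 36/49, 45/49, 1]
j=0: u_0=7/75 ∈ [4/49, 10/49) → index 2
j=1: u_1=29/150 ∈ [4/49, 10/49) → index 2
j=2: u_2=22/75 ∈ [2/7, 22/49) → index 4
j=3: u_3=59/150 ∈ [2/7, 22/49) → index 4
j=4: u_4=37/75 ∈ [22/49, 31/49) → index 5
j=5: u_5=89/150 ∈ [22/49, 31/49) → index 5
j=6: u_6=52/75 ∈ [31/49, 36/49) → index 7
j=7: u_7=119/150 ∈ [36/49, 45/49) → index 8
j=8: u_8=67/75 ∈ [36/49, 45/49) → index 8
j=9: u_9=149/150 ∈ [45/49, 1) → index 9

2 2 4 4 5 5 7 8 8 9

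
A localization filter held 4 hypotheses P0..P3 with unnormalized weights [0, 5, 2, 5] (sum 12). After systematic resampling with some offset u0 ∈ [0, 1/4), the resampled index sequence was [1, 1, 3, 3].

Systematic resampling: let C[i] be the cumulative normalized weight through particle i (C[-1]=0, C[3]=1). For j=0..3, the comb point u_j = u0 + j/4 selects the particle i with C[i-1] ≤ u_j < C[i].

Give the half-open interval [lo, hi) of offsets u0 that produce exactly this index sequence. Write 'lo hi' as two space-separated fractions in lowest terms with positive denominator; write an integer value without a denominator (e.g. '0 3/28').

1/12 1/6

C = [0, 5/12, 7/12, 1]
j=0 picked index 1: u0 ∈ [0, 5/12)
j=1 picked index 1: u0 ∈ [-1/4, 1/6)
j=2 picked index 3: u0 ∈ [1/12, 1/2)
j=3 picked index 3: u0 ∈ [-1/6, 1/4)
intersection: [1/12, 1/6)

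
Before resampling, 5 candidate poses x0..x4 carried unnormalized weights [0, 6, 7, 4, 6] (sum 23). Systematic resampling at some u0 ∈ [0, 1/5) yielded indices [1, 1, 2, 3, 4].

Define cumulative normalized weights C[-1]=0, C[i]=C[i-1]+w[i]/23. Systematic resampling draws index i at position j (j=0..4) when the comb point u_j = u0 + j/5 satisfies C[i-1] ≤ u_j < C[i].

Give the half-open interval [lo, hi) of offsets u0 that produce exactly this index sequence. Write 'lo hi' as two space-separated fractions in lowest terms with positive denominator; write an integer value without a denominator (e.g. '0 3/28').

C = [0, 6/23, 13/23, 17/23, 1]
j=0 picked index 1: u0 ∈ [0, 6/23)
j=1 picked index 1: u0 ∈ [-1/5, 7/115)
j=2 picked index 2: u0 ∈ [-16/115, 19/115)
j=3 picked index 3: u0 ∈ [-4/115, 16/115)
j=4 picked index 4: u0 ∈ [-7/115, 1/5)
intersection: [0, 7/115)

0 7/115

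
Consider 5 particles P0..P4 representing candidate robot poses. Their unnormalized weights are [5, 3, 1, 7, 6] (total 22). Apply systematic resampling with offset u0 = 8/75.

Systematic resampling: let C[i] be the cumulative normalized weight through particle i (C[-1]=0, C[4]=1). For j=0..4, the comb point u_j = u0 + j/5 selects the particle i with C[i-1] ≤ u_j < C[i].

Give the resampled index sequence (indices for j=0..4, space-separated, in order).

0 1 3 3 4

C = [5/22, 4/11, 9/22, 8/11, 1]
j=0: u_0=8/75 ∈ [0, 5/22) → index 0
j=1: u_1=23/75 ∈ [5/22, 4/11) → index 1
j=2: u_2=38/75 ∈ [9/22, 8/11) → index 3
j=3: u_3=53/75 ∈ [9/22, 8/11) → index 3
j=4: u_4=68/75 ∈ [8/11, 1) → index 4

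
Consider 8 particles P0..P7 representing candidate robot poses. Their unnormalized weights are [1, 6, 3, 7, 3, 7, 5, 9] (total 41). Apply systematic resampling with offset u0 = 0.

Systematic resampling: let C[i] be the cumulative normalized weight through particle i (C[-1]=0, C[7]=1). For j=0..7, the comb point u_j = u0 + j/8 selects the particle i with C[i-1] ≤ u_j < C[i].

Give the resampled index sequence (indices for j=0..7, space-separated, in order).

C = [1/41, 7/41, 10/41, 17/41, 20/41, 27/41, 32/41, 1]
j=0: u_0=0 ∈ [0, 1/41) → index 0
j=1: u_1=1/8 ∈ [1/41, 7/41) → index 1
j=2: u_2=1/4 ∈ [10/41, 17/41) → index 3
j=3: u_3=3/8 ∈ [10/41, 17/41) → index 3
j=4: u_4=1/2 ∈ [20/41, 27/41) → index 5
j=5: u_5=5/8 ∈ [20/41, 27/41) → index 5
j=6: u_6=3/4 ∈ [27/41, 32/41) → index 6
j=7: u_7=7/8 ∈ [32/41, 1) → index 7

0 1 3 3 5 5 6 7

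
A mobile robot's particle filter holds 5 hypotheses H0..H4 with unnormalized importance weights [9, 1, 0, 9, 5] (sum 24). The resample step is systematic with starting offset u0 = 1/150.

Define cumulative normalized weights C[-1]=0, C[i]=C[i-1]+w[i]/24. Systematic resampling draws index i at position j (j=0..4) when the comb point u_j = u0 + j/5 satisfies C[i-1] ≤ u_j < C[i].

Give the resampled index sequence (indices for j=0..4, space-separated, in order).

0 0 1 3 4

C = [3/8, 5/12, 5/12, 19/24, 1]
j=0: u_0=1/150 ∈ [0, 3/8) → index 0
j=1: u_1=31/150 ∈ [0, 3/8) → index 0
j=2: u_2=61/150 ∈ [3/8, 5/12) → index 1
j=3: u_3=91/150 ∈ [5/12, 19/24) → index 3
j=4: u_4=121/150 ∈ [19/24, 1) → index 4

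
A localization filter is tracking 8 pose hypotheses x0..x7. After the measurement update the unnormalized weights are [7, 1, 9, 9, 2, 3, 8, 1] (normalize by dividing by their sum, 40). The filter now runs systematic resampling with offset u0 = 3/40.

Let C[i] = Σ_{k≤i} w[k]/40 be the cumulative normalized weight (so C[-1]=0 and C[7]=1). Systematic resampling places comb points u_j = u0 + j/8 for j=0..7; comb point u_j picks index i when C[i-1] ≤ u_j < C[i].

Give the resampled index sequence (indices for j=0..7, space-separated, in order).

C = [7/40, 1/5, 17/40, 13/20, 7/10, 31/40, 39/40, 1]
j=0: u_0=3/40 ∈ [0, 7/40) → index 0
j=1: u_1=1/5 ∈ [1/5, 17/40) → index 2
j=2: u_2=13/40 ∈ [1/5, 17/40) → index 2
j=3: u_3=9/20 ∈ [17/40, 13/20) → index 3
j=4: u_4=23/40 ∈ [17/40, 13/20) → index 3
j=5: u_5=7/10 ∈ [7/10, 31/40) → index 5
j=6: u_6=33/40 ∈ [31/40, 39/40) → index 6
j=7: u_7=19/20 ∈ [31/40, 39/40) → index 6

0 2 2 3 3 5 6 6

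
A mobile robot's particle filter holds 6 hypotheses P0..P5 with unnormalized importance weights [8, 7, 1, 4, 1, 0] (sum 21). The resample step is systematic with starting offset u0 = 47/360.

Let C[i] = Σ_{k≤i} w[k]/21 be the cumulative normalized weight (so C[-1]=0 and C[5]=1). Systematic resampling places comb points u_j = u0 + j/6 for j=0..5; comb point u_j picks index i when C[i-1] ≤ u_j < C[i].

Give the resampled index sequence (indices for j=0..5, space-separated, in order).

0 0 1 1 3 4

C = [8/21, 5/7, 16/21, 20/21, 1, 1]
j=0: u_0=47/360 ∈ [0, 8/21) → index 0
j=1: u_1=107/360 ∈ [0, 8/21) → index 0
j=2: u_2=167/360 ∈ [8/21, 5/7) → index 1
j=3: u_3=227/360 ∈ [8/21, 5/7) → index 1
j=4: u_4=287/360 ∈ [16/21, 20/21) → index 3
j=5: u_5=347/360 ∈ [20/21, 1) → index 4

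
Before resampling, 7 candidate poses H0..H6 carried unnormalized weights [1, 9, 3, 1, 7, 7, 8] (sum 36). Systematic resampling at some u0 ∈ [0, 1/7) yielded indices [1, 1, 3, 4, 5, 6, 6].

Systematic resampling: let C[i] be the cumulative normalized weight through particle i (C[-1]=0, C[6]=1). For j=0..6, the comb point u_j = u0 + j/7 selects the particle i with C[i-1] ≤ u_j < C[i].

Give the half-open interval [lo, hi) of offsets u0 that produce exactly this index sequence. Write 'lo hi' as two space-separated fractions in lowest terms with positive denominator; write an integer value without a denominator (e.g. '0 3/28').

C = [1/36, 5/18, 13/36, 7/18, 7/12, 7/9, 1]
j=0 picked index 1: u0 ∈ [1/36, 5/18)
j=1 picked index 1: u0 ∈ [-29/252, 17/126)
j=2 picked index 3: u0 ∈ [19/252, 13/126)
j=3 picked index 4: u0 ∈ [-5/126, 13/84)
j=4 picked index 5: u0 ∈ [1/84, 13/63)
j=5 picked index 6: u0 ∈ [4/63, 2/7)
j=6 picked index 6: u0 ∈ [-5/63, 1/7)
intersection: [19/252, 13/126)

19/252 13/126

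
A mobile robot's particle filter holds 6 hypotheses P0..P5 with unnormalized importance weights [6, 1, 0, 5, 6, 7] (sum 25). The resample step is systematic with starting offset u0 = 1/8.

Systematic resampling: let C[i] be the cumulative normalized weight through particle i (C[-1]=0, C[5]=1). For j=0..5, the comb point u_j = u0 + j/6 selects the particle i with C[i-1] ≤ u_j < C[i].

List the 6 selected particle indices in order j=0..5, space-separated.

C = [6/25, 7/25, 7/25, 12/25, 18/25, 1]
j=0: u_0=1/8 ∈ [0, 6/25) → index 0
j=1: u_1=7/24 ∈ [7/25, 12/25) → index 3
j=2: u_2=11/24 ∈ [7/25, 12/25) → index 3
j=3: u_3=5/8 ∈ [12/25, 18/25) → index 4
j=4: u_4=19/24 ∈ [18/25, 1) → index 5
j=5: u_5=23/24 ∈ [18/25, 1) → index 5

0 3 3 4 5 5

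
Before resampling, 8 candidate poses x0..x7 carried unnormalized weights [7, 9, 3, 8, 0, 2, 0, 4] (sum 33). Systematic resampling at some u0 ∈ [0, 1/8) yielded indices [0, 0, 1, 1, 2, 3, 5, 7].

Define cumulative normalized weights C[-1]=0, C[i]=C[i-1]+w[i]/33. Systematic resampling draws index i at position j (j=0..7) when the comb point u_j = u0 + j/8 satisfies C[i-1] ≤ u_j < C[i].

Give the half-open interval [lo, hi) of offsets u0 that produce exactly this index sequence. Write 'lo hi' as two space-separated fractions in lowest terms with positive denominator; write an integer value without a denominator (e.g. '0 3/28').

C = [7/33, 16/33, 19/33, 9/11, 9/11, 29/33, 29/33, 1]
j=0 picked index 0: u0 ∈ [0, 7/33)
j=1 picked index 0: u0 ∈ [-1/8, 23/264)
j=2 picked index 1: u0 ∈ [-5/132, 31/132)
j=3 picked index 1: u0 ∈ [-43/264, 29/264)
j=4 picked index 2: u0 ∈ [-1/66, 5/66)
j=5 picked index 3: u0 ∈ [-13/264, 17/88)
j=6 picked index 5: u0 ∈ [3/44, 17/132)
j=7 picked index 7: u0 ∈ [1/264, 1/8)
intersection: [3/44, 5/66)

3/44 5/66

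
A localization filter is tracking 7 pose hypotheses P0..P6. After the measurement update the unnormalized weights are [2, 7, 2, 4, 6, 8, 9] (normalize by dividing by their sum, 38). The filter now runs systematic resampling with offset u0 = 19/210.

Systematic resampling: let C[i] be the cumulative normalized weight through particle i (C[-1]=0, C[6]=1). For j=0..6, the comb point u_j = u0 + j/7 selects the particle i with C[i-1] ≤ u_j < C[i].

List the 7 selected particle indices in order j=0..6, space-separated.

C = [1/19, 9/38, 11/38, 15/38, 21/38, 29/38, 1]
j=0: u_0=19/210 ∈ [1/19, 9/38) → index 1
j=1: u_1=7/30 ∈ [1/19, 9/38) → index 1
j=2: u_2=79/210 ∈ [11/38, 15/38) → index 3
j=3: u_3=109/210 ∈ [15/38, 21/38) → index 4
j=4: u_4=139/210 ∈ [21/38, 29/38) → index 5
j=5: u_5=169/210 ∈ [29/38, 1) → index 6
j=6: u_6=199/210 ∈ [29/38, 1) → index 6

1 1 3 4 5 6 6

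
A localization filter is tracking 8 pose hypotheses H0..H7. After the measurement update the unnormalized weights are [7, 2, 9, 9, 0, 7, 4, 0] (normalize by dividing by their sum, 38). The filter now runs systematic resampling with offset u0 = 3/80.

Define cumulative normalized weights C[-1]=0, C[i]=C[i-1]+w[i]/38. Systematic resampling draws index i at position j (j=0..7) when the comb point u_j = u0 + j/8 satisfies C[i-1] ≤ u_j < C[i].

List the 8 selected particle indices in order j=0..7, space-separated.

C = [7/38, 9/38, 9/19, 27/38, 27/38, 17/19, 1, 1]
j=0: u_0=3/80 ∈ [0, 7/38) → index 0
j=1: u_1=13/80 ∈ [0, 7/38) → index 0
j=2: u_2=23/80 ∈ [9/38, 9/19) → index 2
j=3: u_3=33/80 ∈ [9/38, 9/19) → index 2
j=4: u_4=43/80 ∈ [9/19, 27/38) → index 3
j=5: u_5=53/80 ∈ [9/19, 27/38) → index 3
j=6: u_6=63/80 ∈ [27/38, 17/19) → index 5
j=7: u_7=73/80 ∈ [17/19, 1) → index 6

0 0 2 2 3 3 5 6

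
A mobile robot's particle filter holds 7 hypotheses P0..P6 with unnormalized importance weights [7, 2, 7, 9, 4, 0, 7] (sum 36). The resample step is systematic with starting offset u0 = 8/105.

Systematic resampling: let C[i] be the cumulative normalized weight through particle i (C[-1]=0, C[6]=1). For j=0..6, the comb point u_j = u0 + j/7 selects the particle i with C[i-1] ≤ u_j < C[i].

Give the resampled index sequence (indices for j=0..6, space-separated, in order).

0 1 2 3 3 4 6

C = [7/36, 1/4, 4/9, 25/36, 29/36, 29/36, 1]
j=0: u_0=8/105 ∈ [0, 7/36) → index 0
j=1: u_1=23/105 ∈ [7/36, 1/4) → index 1
j=2: u_2=38/105 ∈ [1/4, 4/9) → index 2
j=3: u_3=53/105 ∈ [4/9, 25/36) → index 3
j=4: u_4=68/105 ∈ [4/9, 25/36) → index 3
j=5: u_5=83/105 ∈ [25/36, 29/36) → index 4
j=6: u_6=14/15 ∈ [29/36, 1) → index 6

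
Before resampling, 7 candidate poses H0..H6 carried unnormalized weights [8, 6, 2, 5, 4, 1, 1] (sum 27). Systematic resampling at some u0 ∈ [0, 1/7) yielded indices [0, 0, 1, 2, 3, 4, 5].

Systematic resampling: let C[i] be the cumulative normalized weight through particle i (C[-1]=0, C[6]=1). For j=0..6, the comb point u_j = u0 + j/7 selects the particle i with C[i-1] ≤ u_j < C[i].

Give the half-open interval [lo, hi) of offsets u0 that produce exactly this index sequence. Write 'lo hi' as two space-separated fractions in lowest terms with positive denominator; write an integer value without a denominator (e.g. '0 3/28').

17/189 20/189

C = [8/27, 14/27, 16/27, 7/9, 25/27, 26/27, 1]
j=0 picked index 0: u0 ∈ [0, 8/27)
j=1 picked index 0: u0 ∈ [-1/7, 29/189)
j=2 picked index 1: u0 ∈ [2/189, 44/189)
j=3 picked index 2: u0 ∈ [17/189, 31/189)
j=4 picked index 3: u0 ∈ [4/189, 13/63)
j=5 picked index 4: u0 ∈ [4/63, 40/189)
j=6 picked index 5: u0 ∈ [13/189, 20/189)
intersection: [17/189, 20/189)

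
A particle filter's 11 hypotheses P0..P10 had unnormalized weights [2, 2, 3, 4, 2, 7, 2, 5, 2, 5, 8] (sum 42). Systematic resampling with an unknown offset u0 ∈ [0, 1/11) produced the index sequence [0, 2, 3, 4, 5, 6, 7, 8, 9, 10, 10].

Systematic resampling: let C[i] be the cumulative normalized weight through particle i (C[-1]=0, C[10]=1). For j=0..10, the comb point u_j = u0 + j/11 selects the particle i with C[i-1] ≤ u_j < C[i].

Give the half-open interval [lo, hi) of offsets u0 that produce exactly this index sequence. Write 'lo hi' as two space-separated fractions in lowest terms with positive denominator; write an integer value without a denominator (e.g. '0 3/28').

5/231 17/462

C = [1/21, 2/21, 1/6, 11/42, 13/42, 10/21, 11/21, 9/14, 29/42, 17/21, 1]
j=0 picked index 0: u0 ∈ [0, 1/21)
j=1 picked index 2: u0 ∈ [1/231, 5/66)
j=2 picked index 3: u0 ∈ [-1/66, 37/462)
j=3 picked index 4: u0 ∈ [-5/462, 17/462)
j=4 picked index 5: u0 ∈ [-25/462, 26/231)
j=5 picked index 6: u0 ∈ [5/231, 16/231)
j=6 picked index 7: u0 ∈ [-5/231, 15/154)
j=7 picked index 8: u0 ∈ [1/154, 25/462)
j=8 picked index 9: u0 ∈ [-17/462, 19/231)
j=9 picked index 10: u0 ∈ [-2/231, 2/11)
j=10 picked index 10: u0 ∈ [-23/231, 1/11)
intersection: [5/231, 17/462)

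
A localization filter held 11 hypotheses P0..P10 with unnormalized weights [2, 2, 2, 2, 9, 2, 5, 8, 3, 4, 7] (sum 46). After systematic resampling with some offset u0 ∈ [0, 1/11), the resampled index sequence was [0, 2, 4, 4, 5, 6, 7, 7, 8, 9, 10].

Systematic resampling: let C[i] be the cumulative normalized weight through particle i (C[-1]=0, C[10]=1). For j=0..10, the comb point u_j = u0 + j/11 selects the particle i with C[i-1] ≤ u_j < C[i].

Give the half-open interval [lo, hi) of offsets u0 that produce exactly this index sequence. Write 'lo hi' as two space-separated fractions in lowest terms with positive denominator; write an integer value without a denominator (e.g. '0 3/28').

C = [1/23, 2/23, 3/23, 4/23, 17/46, 19/46, 12/23, 16/23, 35/46, 39/46, 1]
j=0 picked index 0: u0 ∈ [0, 1/23)
j=1 picked index 2: u0 ∈ [-1/253, 10/253)
j=2 picked index 4: u0 ∈ [-2/253, 95/506)
j=3 picked index 4: u0 ∈ [-25/253, 49/506)
j=4 picked index 5: u0 ∈ [3/506, 25/506)
j=5 picked index 6: u0 ∈ [-21/506, 17/253)
j=6 picked index 7: u0 ∈ [-6/253, 38/253)
j=7 picked index 7: u0 ∈ [-29/253, 15/253)
j=8 picked index 8: u0 ∈ [-8/253, 17/506)
j=9 picked index 9: u0 ∈ [-29/506, 15/506)
j=10 picked index 10: u0 ∈ [-31/506, 1/11)
intersection: [3/506, 15/506)

3/506 15/506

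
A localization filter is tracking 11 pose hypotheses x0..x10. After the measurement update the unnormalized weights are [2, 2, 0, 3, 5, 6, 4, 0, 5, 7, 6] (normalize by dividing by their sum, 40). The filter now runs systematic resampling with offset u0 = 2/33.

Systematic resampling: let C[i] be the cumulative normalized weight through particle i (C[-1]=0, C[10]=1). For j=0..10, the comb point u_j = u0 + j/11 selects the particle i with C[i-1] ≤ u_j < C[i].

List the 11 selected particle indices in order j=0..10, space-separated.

C = [1/20, 1/10, 1/10, 7/40, 3/10, 9/20, 11/20, 11/20, 27/40, 17/20, 1]
j=0: u_0=2/33 ∈ [1/20, 1/10) → index 1
j=1: u_1=5/33 ∈ [1/10, 7/40) → index 3
j=2: u_2=8/33 ∈ [7/40, 3/10) → index 4
j=3: u_3=1/3 ∈ [3/10, 9/20) → index 5
j=4: u_4=14/33 ∈ [3/10, 9/20) → index 5
j=5: u_5=17/33 ∈ [9/20, 11/20) → index 6
j=6: u_6=20/33 ∈ [11/20, 27/40) → index 8
j=7: u_7=23/33 ∈ [27/40, 17/20) → index 9
j=8: u_8=26/33 ∈ [27/40, 17/20) → index 9
j=9: u_9=29/33 ∈ [17/20, 1) → index 10
j=10: u_10=32/33 ∈ [17/20, 1) → index 10

1 3 4 5 5 6 8 9 9 10 10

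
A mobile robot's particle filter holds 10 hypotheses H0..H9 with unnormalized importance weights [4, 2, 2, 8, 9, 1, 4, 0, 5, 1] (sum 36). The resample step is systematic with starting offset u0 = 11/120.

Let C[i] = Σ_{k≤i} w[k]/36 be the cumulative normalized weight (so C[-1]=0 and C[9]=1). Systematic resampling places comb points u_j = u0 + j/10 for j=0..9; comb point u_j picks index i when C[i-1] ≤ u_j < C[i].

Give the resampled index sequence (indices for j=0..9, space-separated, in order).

C = [1/9, 1/6, 2/9, 4/9, 25/36, 13/18, 5/6, 5/6, 35/36, 1]
j=0: u_0=11/120 ∈ [0, 1/9) → index 0
j=1: u_1=23/120 ∈ [1/6, 2/9) → index 2
j=2: u_2=7/24 ∈ [2/9, 4/9) → index 3
j=3: u_3=47/120 ∈ [2/9, 4/9) → index 3
j=4: u_4=59/120 ∈ [4/9, 25/36) → index 4
j=5: u_5=71/120 ∈ [4/9, 25/36) → index 4
j=6: u_6=83/120 ∈ [4/9, 25/36) → index 4
j=7: u_7=19/24 ∈ [13/18, 5/6) → index 6
j=8: u_8=107/120 ∈ [5/6, 35/36) → index 8
j=9: u_9=119/120 ∈ [35/36, 1) → index 9

0 2 3 3 4 4 4 6 8 9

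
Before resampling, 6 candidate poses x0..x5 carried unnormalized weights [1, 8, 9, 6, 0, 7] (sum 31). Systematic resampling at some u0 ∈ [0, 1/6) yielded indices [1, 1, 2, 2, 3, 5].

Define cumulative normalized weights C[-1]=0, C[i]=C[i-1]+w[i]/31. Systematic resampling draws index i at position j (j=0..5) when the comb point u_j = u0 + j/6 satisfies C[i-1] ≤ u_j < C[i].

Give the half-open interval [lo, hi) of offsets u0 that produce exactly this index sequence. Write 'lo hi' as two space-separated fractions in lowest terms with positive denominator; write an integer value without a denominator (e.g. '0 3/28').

1/31 5/62

C = [1/31, 9/31, 18/31, 24/31, 24/31, 1]
j=0 picked index 1: u0 ∈ [1/31, 9/31)
j=1 picked index 1: u0 ∈ [-25/186, 23/186)
j=2 picked index 2: u0 ∈ [-4/93, 23/93)
j=3 picked index 2: u0 ∈ [-13/62, 5/62)
j=4 picked index 3: u0 ∈ [-8/93, 10/93)
j=5 picked index 5: u0 ∈ [-11/186, 1/6)
intersection: [1/31, 5/62)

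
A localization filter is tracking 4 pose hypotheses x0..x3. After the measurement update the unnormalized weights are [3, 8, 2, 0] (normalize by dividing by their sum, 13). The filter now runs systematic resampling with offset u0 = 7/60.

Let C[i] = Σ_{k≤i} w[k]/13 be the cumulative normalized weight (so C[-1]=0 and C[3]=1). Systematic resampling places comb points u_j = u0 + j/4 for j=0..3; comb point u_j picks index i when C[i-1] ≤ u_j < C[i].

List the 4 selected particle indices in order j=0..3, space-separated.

C = [3/13, 11/13, 1, 1]
j=0: u_0=7/60 ∈ [0, 3/13) → index 0
j=1: u_1=11/30 ∈ [3/13, 11/13) → index 1
j=2: u_2=37/60 ∈ [3/13, 11/13) → index 1
j=3: u_3=13/15 ∈ [11/13, 1) → index 2

0 1 1 2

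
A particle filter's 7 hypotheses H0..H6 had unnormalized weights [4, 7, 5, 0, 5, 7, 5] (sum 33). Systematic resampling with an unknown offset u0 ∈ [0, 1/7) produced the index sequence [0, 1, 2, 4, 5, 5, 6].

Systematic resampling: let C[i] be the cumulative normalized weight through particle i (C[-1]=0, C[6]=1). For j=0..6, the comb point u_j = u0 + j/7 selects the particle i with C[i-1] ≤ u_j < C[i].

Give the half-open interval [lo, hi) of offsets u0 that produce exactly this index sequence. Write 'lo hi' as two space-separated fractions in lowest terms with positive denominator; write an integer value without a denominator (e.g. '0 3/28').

C = [4/33, 1/3, 16/33, 16/33, 7/11, 28/33, 1]
j=0 picked index 0: u0 ∈ [0, 4/33)
j=1 picked index 1: u0 ∈ [-5/231, 4/21)
j=2 picked index 2: u0 ∈ [1/21, 46/231)
j=3 picked index 4: u0 ∈ [13/231, 16/77)
j=4 picked index 5: u0 ∈ [5/77, 64/231)
j=5 picked index 5: u0 ∈ [-6/77, 31/231)
j=6 picked index 6: u0 ∈ [-2/231, 1/7)
intersection: [5/77, 4/33)

5/77 4/33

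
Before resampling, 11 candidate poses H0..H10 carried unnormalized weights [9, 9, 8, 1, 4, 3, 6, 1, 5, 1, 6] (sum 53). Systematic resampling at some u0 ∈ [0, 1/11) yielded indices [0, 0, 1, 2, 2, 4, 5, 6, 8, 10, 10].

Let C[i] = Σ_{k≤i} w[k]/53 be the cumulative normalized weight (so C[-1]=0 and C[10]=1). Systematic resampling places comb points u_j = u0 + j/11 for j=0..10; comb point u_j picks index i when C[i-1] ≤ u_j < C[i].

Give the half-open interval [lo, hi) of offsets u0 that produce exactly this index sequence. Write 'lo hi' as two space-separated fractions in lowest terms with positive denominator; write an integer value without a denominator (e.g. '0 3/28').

40/583 46/583

C = [9/53, 18/53, 26/53, 27/53, 31/53, 34/53, 40/53, 41/53, 46/53, 47/53, 1]
j=0 picked index 0: u0 ∈ [0, 9/53)
j=1 picked index 0: u0 ∈ [-1/11, 46/583)
j=2 picked index 1: u0 ∈ [-7/583, 92/583)
j=3 picked index 2: u0 ∈ [39/583, 127/583)
j=4 picked index 2: u0 ∈ [-14/583, 74/583)
j=5 picked index 4: u0 ∈ [32/583, 76/583)
j=6 picked index 5: u0 ∈ [23/583, 56/583)
j=7 picked index 6: u0 ∈ [3/583, 69/583)
j=8 picked index 8: u0 ∈ [27/583, 82/583)
j=9 picked index 10: u0 ∈ [40/583, 2/11)
j=10 picked index 10: u0 ∈ [-13/583, 1/11)
intersection: [40/583, 46/583)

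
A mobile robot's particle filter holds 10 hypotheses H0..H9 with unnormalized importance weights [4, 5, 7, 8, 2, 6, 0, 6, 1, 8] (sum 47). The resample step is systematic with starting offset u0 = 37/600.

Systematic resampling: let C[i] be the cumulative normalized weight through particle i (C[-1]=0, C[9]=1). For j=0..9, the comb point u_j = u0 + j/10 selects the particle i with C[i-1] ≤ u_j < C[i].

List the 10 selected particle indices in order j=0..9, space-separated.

C = [4/47, 9/47, 16/47, 24/47, 26/47, 32/47, 32/47, 38/47, 39/47, 1]
j=0: u_0=37/600 ∈ [0, 4/47) → index 0
j=1: u_1=97/600 ∈ [4/47, 9/47) → index 1
j=2: u_2=157/600 ∈ [9/47, 16/47) → index 2
j=3: u_3=217/600 ∈ [16/47, 24/47) → index 3
j=4: u_4=277/600 ∈ [16/47, 24/47) → index 3
j=5: u_5=337/600 ∈ [26/47, 32/47) → index 5
j=6: u_6=397/600 ∈ [26/47, 32/47) → index 5
j=7: u_7=457/600 ∈ [32/47, 38/47) → index 7
j=8: u_8=517/600 ∈ [39/47, 1) → index 9
j=9: u_9=577/600 ∈ [39/47, 1) → index 9

0 1 2 3 3 5 5 7 9 9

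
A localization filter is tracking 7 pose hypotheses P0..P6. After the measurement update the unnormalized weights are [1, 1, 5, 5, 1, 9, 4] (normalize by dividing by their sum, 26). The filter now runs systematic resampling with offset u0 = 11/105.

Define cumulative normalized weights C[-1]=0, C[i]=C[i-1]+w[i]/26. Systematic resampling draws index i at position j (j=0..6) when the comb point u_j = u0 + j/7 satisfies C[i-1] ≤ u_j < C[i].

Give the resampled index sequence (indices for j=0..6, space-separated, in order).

C = [1/26, 1/13, 7/26, 6/13, 1/2, 11/13, 1]
j=0: u_0=11/105 ∈ [1/13, 7/26) → index 2
j=1: u_1=26/105 ∈ [1/13, 7/26) → index 2
j=2: u_2=41/105 ∈ [7/26, 6/13) → index 3
j=3: u_3=8/15 ∈ [1/2, 11/13) → index 5
j=4: u_4=71/105 ∈ [1/2, 11/13) → index 5
j=5: u_5=86/105 ∈ [1/2, 11/13) → index 5
j=6: u_6=101/105 ∈ [11/13, 1) → index 6

2 2 3 5 5 5 6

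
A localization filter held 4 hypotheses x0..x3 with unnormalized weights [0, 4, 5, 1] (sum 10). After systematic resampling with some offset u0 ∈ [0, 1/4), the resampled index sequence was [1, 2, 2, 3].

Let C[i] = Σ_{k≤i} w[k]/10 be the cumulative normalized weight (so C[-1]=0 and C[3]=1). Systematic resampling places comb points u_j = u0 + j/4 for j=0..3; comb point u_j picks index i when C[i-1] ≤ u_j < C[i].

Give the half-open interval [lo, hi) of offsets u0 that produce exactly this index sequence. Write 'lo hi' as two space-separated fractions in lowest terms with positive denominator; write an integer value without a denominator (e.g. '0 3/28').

3/20 1/4

C = [0, 2/5, 9/10, 1]
j=0 picked index 1: u0 ∈ [0, 2/5)
j=1 picked index 2: u0 ∈ [3/20, 13/20)
j=2 picked index 2: u0 ∈ [-1/10, 2/5)
j=3 picked index 3: u0 ∈ [3/20, 1/4)
intersection: [3/20, 1/4)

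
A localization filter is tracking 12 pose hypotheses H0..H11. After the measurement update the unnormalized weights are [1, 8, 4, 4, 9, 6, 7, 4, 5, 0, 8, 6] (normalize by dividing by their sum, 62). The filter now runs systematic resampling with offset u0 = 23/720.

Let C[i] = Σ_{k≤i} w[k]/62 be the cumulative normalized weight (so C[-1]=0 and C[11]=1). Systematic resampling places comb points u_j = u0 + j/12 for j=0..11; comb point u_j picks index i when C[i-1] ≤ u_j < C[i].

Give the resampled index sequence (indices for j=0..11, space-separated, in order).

C = [1/62, 9/62, 13/62, 17/62, 13/31, 16/31, 39/62, 43/62, 24/31, 24/31, 28/31, 1]
j=0: u_0=23/720 ∈ [1/62, 9/62) → index 1
j=1: u_1=83/720 ∈ [1/62, 9/62) → index 1
j=2: u_2=143/720 ∈ [9/62, 13/62) → index 2
j=3: u_3=203/720 ∈ [17/62, 13/31) → index 4
j=4: u_4=263/720 ∈ [17/62, 13/31) → index 4
j=5: u_5=323/720 ∈ [13/31, 16/31) → index 5
j=6: u_6=383/720 ∈ [16/31, 39/62) → index 6
j=7: u_7=443/720 ∈ [16/31, 39/62) → index 6
j=8: u_8=503/720 ∈ [43/62, 24/31) → index 8
j=9: u_9=563/720 ∈ [24/31, 28/31) → index 10
j=10: u_10=623/720 ∈ [24/31, 28/31) → index 10
j=11: u_11=683/720 ∈ [28/31, 1) → index 11

1 1 2 4 4 5 6 6 8 10 10 11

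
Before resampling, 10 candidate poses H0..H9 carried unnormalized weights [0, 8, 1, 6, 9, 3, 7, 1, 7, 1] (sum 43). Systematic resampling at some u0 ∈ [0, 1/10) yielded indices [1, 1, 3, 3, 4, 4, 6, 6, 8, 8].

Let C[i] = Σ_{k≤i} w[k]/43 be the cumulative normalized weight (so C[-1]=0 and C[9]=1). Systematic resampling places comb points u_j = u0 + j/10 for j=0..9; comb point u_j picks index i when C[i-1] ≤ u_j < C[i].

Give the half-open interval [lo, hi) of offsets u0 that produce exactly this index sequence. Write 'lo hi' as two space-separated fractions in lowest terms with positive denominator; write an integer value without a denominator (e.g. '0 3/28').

6/215 21/430

C = [0, 8/43, 9/43, 15/43, 24/43, 27/43, 34/43, 35/43, 42/43, 1]
j=0 picked index 1: u0 ∈ [0, 8/43)
j=1 picked index 1: u0 ∈ [-1/10, 37/430)
j=2 picked index 3: u0 ∈ [2/215, 32/215)
j=3 picked index 3: u0 ∈ [-39/430, 21/430)
j=4 picked index 4: u0 ∈ [-11/215, 34/215)
j=5 picked index 4: u0 ∈ [-13/86, 5/86)
j=6 picked index 6: u0 ∈ [6/215, 41/215)
j=7 picked index 6: u0 ∈ [-31/430, 39/430)
j=8 picked index 8: u0 ∈ [3/215, 38/215)
j=9 picked index 8: u0 ∈ [-37/430, 33/430)
intersection: [6/215, 21/430)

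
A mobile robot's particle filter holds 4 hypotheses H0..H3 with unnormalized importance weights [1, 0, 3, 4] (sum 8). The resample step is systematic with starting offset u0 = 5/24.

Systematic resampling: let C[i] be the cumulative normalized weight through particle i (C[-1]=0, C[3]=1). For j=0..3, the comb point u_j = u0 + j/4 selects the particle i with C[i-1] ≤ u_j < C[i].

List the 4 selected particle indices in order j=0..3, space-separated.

2 2 3 3

C = [1/8, 1/8, 1/2, 1]
j=0: u_0=5/24 ∈ [1/8, 1/2) → index 2
j=1: u_1=11/24 ∈ [1/8, 1/2) → index 2
j=2: u_2=17/24 ∈ [1/2, 1) → index 3
j=3: u_3=23/24 ∈ [1/2, 1) → index 3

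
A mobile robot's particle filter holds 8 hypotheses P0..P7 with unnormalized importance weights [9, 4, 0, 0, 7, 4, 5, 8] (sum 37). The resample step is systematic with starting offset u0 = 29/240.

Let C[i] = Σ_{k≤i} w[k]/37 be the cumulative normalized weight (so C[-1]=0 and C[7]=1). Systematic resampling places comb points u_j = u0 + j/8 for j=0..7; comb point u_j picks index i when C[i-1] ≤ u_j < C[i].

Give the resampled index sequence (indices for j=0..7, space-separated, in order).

C = [9/37, 13/37, 13/37, 13/37, 20/37, 24/37, 29/37, 1]
j=0: u_0=29/240 ∈ [0, 9/37) → index 0
j=1: u_1=59/240 ∈ [9/37, 13/37) → index 1
j=2: u_2=89/240 ∈ [13/37, 20/37) → index 4
j=3: u_3=119/240 ∈ [13/37, 20/37) → index 4
j=4: u_4=149/240 ∈ [20/37, 24/37) → index 5
j=5: u_5=179/240 ∈ [24/37, 29/37) → index 6
j=6: u_6=209/240 ∈ [29/37, 1) → index 7
j=7: u_7=239/240 ∈ [29/37, 1) → index 7

0 1 4 4 5 6 7 7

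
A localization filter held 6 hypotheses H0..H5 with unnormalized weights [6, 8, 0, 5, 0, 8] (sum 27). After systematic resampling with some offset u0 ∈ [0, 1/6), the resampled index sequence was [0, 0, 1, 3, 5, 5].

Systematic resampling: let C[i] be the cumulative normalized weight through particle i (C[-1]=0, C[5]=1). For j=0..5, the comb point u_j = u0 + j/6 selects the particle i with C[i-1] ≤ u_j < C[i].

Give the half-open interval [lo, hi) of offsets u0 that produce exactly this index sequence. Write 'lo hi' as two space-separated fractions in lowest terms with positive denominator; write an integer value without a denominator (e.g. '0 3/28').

C = [2/9, 14/27, 14/27, 19/27, 19/27, 1]
j=0 picked index 0: u0 ∈ [0, 2/9)
j=1 picked index 0: u0 ∈ [-1/6, 1/18)
j=2 picked index 1: u0 ∈ [-1/9, 5/27)
j=3 picked index 3: u0 ∈ [1/54, 11/54)
j=4 picked index 5: u0 ∈ [1/27, 1/3)
j=5 picked index 5: u0 ∈ [-7/54, 1/6)
intersection: [1/27, 1/18)

1/27 1/18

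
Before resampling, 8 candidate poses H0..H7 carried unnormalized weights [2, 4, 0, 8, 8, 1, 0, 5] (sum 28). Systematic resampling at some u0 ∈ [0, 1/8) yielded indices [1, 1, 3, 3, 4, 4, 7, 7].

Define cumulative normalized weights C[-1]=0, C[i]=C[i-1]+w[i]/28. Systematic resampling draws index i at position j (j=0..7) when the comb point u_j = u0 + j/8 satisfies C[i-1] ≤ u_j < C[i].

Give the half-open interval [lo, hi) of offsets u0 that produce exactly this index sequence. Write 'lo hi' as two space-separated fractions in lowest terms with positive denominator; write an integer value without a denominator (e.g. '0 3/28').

1/14 5/56

C = [1/14, 3/14, 3/14, 1/2, 11/14, 23/28, 23/28, 1]
j=0 picked index 1: u0 ∈ [1/14, 3/14)
j=1 picked index 1: u0 ∈ [-3/56, 5/56)
j=2 picked index 3: u0 ∈ [-1/28, 1/4)
j=3 picked index 3: u0 ∈ [-9/56, 1/8)
j=4 picked index 4: u0 ∈ [0, 2/7)
j=5 picked index 4: u0 ∈ [-1/8, 9/56)
j=6 picked index 7: u0 ∈ [1/14, 1/4)
j=7 picked index 7: u0 ∈ [-3/56, 1/8)
intersection: [1/14, 5/56)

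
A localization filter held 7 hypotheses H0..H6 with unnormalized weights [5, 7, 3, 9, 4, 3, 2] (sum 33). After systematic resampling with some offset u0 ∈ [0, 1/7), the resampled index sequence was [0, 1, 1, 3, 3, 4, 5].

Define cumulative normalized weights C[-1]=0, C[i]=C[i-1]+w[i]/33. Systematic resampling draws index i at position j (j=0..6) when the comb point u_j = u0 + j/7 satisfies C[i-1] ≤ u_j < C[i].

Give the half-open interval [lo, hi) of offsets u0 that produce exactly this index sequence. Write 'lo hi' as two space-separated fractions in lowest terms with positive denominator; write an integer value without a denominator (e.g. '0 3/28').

C = [5/33, 4/11, 5/11, 8/11, 28/33, 31/33, 1]
j=0 picked index 0: u0 ∈ [0, 5/33)
j=1 picked index 1: u0 ∈ [2/231, 17/77)
j=2 picked index 1: u0 ∈ [-31/231, 6/77)
j=3 picked index 3: u0 ∈ [2/77, 23/77)
j=4 picked index 3: u0 ∈ [-9/77, 12/77)
j=5 picked index 4: u0 ∈ [1/77, 31/231)
j=6 picked index 5: u0 ∈ [-2/231, 19/231)
intersection: [2/77, 6/77)

2/77 6/77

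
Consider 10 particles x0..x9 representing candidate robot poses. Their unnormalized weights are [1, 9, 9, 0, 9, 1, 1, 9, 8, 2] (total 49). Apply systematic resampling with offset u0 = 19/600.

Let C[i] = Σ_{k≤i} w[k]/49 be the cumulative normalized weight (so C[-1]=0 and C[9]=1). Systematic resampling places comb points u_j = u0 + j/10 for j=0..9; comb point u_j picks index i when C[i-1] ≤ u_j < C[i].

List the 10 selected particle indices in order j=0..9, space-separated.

1 1 2 2 4 4 7 7 8 8

C = [1/49, 10/49, 19/49, 19/49, 4/7, 29/49, 30/49, 39/49, 47/49, 1]
j=0: u_0=19/600 ∈ [1/49, 10/49) → index 1
j=1: u_1=79/600 ∈ [1/49, 10/49) → index 1
j=2: u_2=139/600 ∈ [10/49, 19/49) → index 2
j=3: u_3=199/600 ∈ [10/49, 19/49) → index 2
j=4: u_4=259/600 ∈ [19/49, 4/7) → index 4
j=5: u_5=319/600 ∈ [19/49, 4/7) → index 4
j=6: u_6=379/600 ∈ [30/49, 39/49) → index 7
j=7: u_7=439/600 ∈ [30/49, 39/49) → index 7
j=8: u_8=499/600 ∈ [39/49, 47/49) → index 8
j=9: u_9=559/600 ∈ [39/49, 47/49) → index 8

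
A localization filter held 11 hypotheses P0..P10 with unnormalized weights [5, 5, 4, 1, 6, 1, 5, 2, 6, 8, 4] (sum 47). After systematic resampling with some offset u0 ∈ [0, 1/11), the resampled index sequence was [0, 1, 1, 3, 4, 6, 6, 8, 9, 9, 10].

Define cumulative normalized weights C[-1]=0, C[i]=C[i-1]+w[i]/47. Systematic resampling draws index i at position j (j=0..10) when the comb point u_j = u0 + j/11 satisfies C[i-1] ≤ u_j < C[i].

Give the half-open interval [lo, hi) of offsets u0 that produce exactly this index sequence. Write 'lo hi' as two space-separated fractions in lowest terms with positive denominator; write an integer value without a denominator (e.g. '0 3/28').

C = [5/47, 10/47, 14/47, 15/47, 21/47, 22/47, 27/47, 29/47, 35/47, 43/47, 1]
j=0 picked index 0: u0 ∈ [0, 5/47)
j=1 picked index 1: u0 ∈ [8/517, 63/517)
j=2 picked index 1: u0 ∈ [-39/517, 16/517)
j=3 picked index 3: u0 ∈ [13/517, 24/517)
j=4 picked index 4: u0 ∈ [-23/517, 43/517)
j=5 picked index 6: u0 ∈ [7/517, 62/517)
j=6 picked index 6: u0 ∈ [-40/517, 15/517)
j=7 picked index 8: u0 ∈ [-10/517, 56/517)
j=8 picked index 9: u0 ∈ [9/517, 97/517)
j=9 picked index 9: u0 ∈ [-38/517, 50/517)
j=10 picked index 10: u0 ∈ [3/517, 1/11)
intersection: [13/517, 15/517)

13/517 15/517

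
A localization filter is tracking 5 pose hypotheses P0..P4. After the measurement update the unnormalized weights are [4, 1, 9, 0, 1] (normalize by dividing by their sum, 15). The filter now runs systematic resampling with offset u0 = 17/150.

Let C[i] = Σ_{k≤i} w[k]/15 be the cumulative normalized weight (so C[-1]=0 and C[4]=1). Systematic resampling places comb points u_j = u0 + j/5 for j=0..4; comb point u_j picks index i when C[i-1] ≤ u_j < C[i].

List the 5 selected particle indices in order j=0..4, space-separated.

C = [4/15, 1/3, 14/15, 14/15, 1]
j=0: u_0=17/150 ∈ [0, 4/15) → index 0
j=1: u_1=47/150 ∈ [4/15, 1/3) → index 1
j=2: u_2=77/150 ∈ [1/3, 14/15) → index 2
j=3: u_3=107/150 ∈ [1/3, 14/15) → index 2
j=4: u_4=137/150 ∈ [1/3, 14/15) → index 2

0 1 2 2 2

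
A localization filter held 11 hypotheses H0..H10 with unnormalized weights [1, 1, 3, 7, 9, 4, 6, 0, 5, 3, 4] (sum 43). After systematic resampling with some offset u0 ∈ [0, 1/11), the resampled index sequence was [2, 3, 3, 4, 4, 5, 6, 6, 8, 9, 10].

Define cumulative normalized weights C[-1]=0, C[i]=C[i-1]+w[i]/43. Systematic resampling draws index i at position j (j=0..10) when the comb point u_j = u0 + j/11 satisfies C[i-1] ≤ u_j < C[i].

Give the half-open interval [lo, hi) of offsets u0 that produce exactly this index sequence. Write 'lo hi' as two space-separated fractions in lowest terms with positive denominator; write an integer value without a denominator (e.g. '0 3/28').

C = [1/43, 2/43, 5/43, 12/43, 21/43, 25/43, 31/43, 31/43, 36/43, 39/43, 1]
j=0 picked index 2: u0 ∈ [2/43, 5/43)
j=1 picked index 3: u0 ∈ [12/473, 89/473)
j=2 picked index 3: u0 ∈ [-31/473, 46/473)
j=3 picked index 4: u0 ∈ [3/473, 102/473)
j=4 picked index 4: u0 ∈ [-40/473, 59/473)
j=5 picked index 5: u0 ∈ [16/473, 60/473)
j=6 picked index 6: u0 ∈ [17/473, 83/473)
j=7 picked index 6: u0 ∈ [-26/473, 40/473)
j=8 picked index 8: u0 ∈ [-3/473, 52/473)
j=9 picked index 9: u0 ∈ [9/473, 42/473)
j=10 picked index 10: u0 ∈ [-1/473, 1/11)
intersection: [2/43, 40/473)

2/43 40/473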